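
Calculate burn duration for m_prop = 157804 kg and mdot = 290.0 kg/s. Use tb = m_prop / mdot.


tb = 157804 / 290.0 = 544.2 s

544.2 s


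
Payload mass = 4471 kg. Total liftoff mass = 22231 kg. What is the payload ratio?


PR = 4471 / 22231 = 0.2011

0.2011


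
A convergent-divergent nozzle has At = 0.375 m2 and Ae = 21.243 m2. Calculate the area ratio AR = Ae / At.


AR = 21.243 / 0.375 = 56.6

56.6


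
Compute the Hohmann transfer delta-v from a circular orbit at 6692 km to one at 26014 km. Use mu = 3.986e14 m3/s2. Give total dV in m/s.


V1 = sqrt(mu/r1) = 7717.75 m/s
dV1 = V1*(sqrt(2*r2/(r1+r2)) - 1) = 2016.34 m/s
V2 = sqrt(mu/r2) = 3914.4 m/s
dV2 = V2*(1 - sqrt(2*r1/(r1+r2))) = 1410.34 m/s
Total dV = 3427 m/s

3427 m/s


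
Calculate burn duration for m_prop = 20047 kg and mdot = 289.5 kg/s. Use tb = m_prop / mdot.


tb = 20047 / 289.5 = 69.2 s

69.2 s


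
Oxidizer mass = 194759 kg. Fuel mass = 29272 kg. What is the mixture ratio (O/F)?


MR = 194759 / 29272 = 6.65

6.65


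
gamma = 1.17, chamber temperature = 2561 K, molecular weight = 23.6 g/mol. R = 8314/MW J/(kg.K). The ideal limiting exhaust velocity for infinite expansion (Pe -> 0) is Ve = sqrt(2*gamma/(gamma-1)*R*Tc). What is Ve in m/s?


R = 8314 / 23.6 = 352.29 J/(kg.K)
Ve = sqrt(2 * 1.17 / (1.17 - 1) * 352.29 * 2561) = 3524 m/s

3524 m/s


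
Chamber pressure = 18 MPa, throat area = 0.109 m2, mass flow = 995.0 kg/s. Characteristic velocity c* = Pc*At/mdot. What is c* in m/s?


c* = 18e6 * 0.109 / 995.0 = 1972 m/s

1972 m/s


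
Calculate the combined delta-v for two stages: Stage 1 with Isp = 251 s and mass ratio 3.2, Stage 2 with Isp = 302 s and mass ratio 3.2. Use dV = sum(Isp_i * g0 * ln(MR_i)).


dV1 = 251 * 9.81 * ln(3.2) = 2864.0 m/s
dV2 = 302 * 9.81 * ln(3.2) = 3446.0 m/s
Total dV = 2864.0 + 3446.0 = 6310.0 m/s ~ 6310 m/s

6310 m/s


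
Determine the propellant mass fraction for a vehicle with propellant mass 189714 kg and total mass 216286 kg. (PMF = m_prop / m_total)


PMF = 189714 / 216286 = 0.877

0.877


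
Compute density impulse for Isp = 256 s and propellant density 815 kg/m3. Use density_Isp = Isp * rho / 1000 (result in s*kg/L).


rho*Isp = 256 * 815 / 1000 = 209 s*kg/L

209 s*kg/L


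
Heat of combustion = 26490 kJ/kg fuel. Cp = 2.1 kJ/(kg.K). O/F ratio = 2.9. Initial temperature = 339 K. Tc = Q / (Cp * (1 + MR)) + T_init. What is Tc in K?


Tc = 26490 / (2.1 * (1 + 2.9)) + 339 = 3573 K

3573 K


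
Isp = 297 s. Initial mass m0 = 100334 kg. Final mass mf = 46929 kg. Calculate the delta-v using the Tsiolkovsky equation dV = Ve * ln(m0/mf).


Ve = 297 * 9.81 = 2913.57 m/s
dV = 2913.57 * ln(100334/46929) = 2214 m/s

2214 m/s


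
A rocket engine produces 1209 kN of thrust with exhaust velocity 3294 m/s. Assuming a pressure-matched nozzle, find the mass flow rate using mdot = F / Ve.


mdot = F / Ve = 1209000 / 3294 = 367.0 kg/s

367.0 kg/s


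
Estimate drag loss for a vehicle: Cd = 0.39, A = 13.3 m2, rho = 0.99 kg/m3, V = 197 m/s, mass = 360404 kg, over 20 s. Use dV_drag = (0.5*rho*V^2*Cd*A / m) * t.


D = 0.5 * 0.99 * 197^2 * 0.39 * 13.3 = 99644.63 N
a = 99644.63 / 360404 = 0.2765 m/s2
dV = 0.2765 * 20 = 5.5 m/s

5.5 m/s


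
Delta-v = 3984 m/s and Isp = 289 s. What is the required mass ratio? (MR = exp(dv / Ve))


Ve = 289 * 9.81 = 2835.09 m/s
MR = exp(3984 / 2835.09) = 4.077

4.077


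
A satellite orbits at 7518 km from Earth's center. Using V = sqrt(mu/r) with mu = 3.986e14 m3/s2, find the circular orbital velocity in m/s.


V = sqrt(3.986e14 / 7518000) = 7281 m/s

7281 m/s


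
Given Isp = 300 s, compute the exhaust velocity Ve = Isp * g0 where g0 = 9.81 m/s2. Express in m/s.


Ve = Isp * g0 = 300 * 9.81 = 2943.0 m/s

2943.0 m/s


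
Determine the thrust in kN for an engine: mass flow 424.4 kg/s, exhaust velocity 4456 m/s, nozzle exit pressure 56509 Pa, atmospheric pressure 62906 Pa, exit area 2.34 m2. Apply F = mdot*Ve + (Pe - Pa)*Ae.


F = 424.4 * 4456 + (56509 - 62906) * 2.34 = 1.8762e+06 N = 1876.2 kN

1876.2 kN


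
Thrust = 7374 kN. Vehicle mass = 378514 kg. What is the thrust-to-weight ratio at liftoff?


TWR = 7374000 / (378514 * 9.81) = 1.99

1.99


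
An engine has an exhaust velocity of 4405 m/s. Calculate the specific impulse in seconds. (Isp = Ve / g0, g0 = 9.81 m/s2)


Isp = Ve / g0 = 4405 / 9.81 = 449.0 s

449.0 s


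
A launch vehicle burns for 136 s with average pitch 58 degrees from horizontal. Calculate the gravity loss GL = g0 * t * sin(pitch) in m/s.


GL = 9.81 * 136 * sin(58 deg) = 1131 m/s

1131 m/s


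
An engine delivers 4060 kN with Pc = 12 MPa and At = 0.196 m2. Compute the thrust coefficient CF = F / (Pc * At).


CF = 4060000 / (12e6 * 0.196) = 1.73

1.73


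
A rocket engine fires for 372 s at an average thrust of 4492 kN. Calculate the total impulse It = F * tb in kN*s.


It = 4492 * 372 = 1671024 kN*s

1671024 kN*s


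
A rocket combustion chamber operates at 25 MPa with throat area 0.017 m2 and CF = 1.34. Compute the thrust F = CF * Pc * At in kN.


F = 1.34 * 25e6 * 0.017 = 569500.0 N = 569.5 kN

569.5 kN


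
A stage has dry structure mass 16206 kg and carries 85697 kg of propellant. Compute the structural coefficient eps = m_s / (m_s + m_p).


eps = 16206 / (16206 + 85697) = 0.159

0.159


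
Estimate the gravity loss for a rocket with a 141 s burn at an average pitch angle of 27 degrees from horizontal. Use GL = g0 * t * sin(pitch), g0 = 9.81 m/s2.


GL = 9.81 * 141 * sin(27 deg) = 628 m/s

628 m/s


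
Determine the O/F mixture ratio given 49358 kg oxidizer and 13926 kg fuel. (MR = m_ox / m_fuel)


MR = 49358 / 13926 = 3.54

3.54


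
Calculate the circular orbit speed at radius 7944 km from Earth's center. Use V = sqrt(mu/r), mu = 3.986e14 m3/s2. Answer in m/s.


V = sqrt(3.986e14 / 7944000) = 7084 m/s

7084 m/s


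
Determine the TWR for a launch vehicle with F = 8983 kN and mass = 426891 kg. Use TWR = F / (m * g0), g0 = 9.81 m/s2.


TWR = 8983000 / (426891 * 9.81) = 2.15

2.15


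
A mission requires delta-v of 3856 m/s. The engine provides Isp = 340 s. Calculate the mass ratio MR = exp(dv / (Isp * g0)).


Ve = 340 * 9.81 = 3335.4 m/s
MR = exp(3856 / 3335.4) = 3.177

3.177


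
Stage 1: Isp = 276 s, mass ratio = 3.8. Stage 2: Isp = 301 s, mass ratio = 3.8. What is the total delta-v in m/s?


dV1 = 276 * 9.81 * ln(3.8) = 3614.6 m/s
dV2 = 301 * 9.81 * ln(3.8) = 3942.0 m/s
Total dV = 3614.6 + 3942.0 = 7556.6 m/s ~ 7557 m/s

7557 m/s


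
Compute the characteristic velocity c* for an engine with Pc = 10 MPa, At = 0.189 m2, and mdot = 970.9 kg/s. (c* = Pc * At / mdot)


c* = 10e6 * 0.189 / 970.9 = 1947 m/s

1947 m/s


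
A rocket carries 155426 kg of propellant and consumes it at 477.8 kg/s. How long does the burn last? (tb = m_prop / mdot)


tb = 155426 / 477.8 = 325.3 s

325.3 s


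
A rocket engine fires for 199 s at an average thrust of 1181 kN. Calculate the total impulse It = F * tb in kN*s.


It = 1181 * 199 = 235019 kN*s

235019 kN*s


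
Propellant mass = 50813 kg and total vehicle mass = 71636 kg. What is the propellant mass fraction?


PMF = 50813 / 71636 = 0.709

0.709


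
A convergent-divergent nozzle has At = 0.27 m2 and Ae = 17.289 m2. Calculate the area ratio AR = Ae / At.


AR = 17.289 / 0.27 = 64.0

64.0


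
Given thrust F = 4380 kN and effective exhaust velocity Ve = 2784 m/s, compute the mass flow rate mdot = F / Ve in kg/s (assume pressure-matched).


mdot = F / Ve = 4380000 / 2784 = 1573.3 kg/s

1573.3 kg/s


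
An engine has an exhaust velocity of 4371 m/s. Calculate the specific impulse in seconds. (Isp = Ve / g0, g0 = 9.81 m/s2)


Isp = Ve / g0 = 4371 / 9.81 = 445.6 s

445.6 s


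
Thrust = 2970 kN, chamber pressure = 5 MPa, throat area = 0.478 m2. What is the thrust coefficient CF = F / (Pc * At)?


CF = 2970000 / (5e6 * 0.478) = 1.24

1.24


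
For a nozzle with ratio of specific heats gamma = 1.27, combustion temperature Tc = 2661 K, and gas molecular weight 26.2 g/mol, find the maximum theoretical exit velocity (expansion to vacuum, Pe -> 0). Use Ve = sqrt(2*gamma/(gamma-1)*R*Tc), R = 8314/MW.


R = 8314 / 26.2 = 317.33 J/(kg.K)
Ve = sqrt(2 * 1.27 / (1.27 - 1) * 317.33 * 2661) = 2818 m/s

2818 m/s


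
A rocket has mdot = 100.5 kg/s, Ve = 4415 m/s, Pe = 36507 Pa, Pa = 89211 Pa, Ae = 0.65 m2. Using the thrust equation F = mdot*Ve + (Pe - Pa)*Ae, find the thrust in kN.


F = 100.5 * 4415 + (36507 - 89211) * 0.65 = 409450.0 N = 409.4 kN

409.4 kN


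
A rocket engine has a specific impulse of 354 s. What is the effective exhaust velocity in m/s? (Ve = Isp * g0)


Ve = Isp * g0 = 354 * 9.81 = 3472.7 m/s

3472.7 m/s


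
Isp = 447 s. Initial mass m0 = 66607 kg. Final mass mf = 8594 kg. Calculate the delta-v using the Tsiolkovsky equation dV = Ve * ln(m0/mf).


Ve = 447 * 9.81 = 4385.07 m/s
dV = 4385.07 * ln(66607/8594) = 8980 m/s

8980 m/s


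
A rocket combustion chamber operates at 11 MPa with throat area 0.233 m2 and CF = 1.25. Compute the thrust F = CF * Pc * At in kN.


F = 1.25 * 11e6 * 0.233 = 3.2038e+06 N = 3203.8 kN

3203.8 kN


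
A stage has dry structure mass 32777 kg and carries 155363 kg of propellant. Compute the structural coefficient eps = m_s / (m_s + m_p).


eps = 32777 / (32777 + 155363) = 0.1742

0.1742


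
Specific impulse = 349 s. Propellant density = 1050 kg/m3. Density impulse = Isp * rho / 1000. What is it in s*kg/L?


rho*Isp = 349 * 1050 / 1000 = 366 s*kg/L

366 s*kg/L


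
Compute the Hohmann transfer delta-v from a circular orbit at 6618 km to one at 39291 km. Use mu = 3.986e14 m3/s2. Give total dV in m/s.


V1 = sqrt(mu/r1) = 7760.78 m/s
dV1 = V1*(sqrt(2*r2/(r1+r2)) - 1) = 2392.77 m/s
V2 = sqrt(mu/r2) = 3185.09 m/s
dV2 = V2*(1 - sqrt(2*r1/(r1+r2))) = 1474.87 m/s
Total dV = 3868 m/s

3868 m/s


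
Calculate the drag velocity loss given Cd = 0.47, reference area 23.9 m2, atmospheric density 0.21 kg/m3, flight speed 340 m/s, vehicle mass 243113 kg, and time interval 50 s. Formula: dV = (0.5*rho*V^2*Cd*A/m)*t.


D = 0.5 * 0.21 * 340^2 * 0.47 * 23.9 = 136346.15 N
a = 136346.15 / 243113 = 0.5608 m/s2
dV = 0.5608 * 50 = 28.0 m/s

28.0 m/s


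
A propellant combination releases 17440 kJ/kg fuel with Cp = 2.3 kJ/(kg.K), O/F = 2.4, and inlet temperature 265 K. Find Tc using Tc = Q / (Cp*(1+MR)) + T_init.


Tc = 17440 / (2.3 * (1 + 2.4)) + 265 = 2495 K

2495 K


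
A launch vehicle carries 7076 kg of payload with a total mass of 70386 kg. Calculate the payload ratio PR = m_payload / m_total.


PR = 7076 / 70386 = 0.1005

0.1005


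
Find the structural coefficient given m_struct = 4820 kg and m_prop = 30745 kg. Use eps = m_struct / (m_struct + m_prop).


eps = 4820 / (4820 + 30745) = 0.1355

0.1355


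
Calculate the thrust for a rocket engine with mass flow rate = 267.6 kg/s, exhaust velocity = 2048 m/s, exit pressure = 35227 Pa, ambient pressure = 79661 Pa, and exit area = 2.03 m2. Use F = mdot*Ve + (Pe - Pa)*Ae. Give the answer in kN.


F = 267.6 * 2048 + (35227 - 79661) * 2.03 = 457844.0 N = 457.8 kN

457.8 kN


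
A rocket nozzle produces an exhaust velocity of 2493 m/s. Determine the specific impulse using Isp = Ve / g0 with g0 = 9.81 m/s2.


Isp = Ve / g0 = 2493 / 9.81 = 254.1 s

254.1 s


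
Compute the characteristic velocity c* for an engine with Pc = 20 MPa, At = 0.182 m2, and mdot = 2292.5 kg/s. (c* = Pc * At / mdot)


c* = 20e6 * 0.182 / 2292.5 = 1588 m/s

1588 m/s


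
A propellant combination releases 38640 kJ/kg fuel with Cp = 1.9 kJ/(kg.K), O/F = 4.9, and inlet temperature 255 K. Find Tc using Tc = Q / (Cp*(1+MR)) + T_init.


Tc = 38640 / (1.9 * (1 + 4.9)) + 255 = 3702 K

3702 K


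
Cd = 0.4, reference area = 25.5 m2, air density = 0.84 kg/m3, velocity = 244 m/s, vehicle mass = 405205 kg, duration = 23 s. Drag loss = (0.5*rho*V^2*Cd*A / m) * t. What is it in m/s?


D = 0.5 * 0.84 * 244^2 * 0.4 * 25.5 = 255052.22 N
a = 255052.22 / 405205 = 0.6294 m/s2
dV = 0.6294 * 23 = 14.5 m/s

14.5 m/s


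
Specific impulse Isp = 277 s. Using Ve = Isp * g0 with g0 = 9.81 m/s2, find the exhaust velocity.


Ve = Isp * g0 = 277 * 9.81 = 2717.4 m/s

2717.4 m/s


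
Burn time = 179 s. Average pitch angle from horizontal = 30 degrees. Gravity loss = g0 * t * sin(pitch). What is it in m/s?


GL = 9.81 * 179 * sin(30 deg) = 878 m/s

878 m/s


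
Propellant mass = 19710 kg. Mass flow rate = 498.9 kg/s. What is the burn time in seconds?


tb = 19710 / 498.9 = 39.5 s

39.5 s


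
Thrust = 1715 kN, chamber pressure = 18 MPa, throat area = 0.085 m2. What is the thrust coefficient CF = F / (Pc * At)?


CF = 1715000 / (18e6 * 0.085) = 1.12

1.12


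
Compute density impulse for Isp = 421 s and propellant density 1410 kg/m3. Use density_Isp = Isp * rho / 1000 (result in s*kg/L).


rho*Isp = 421 * 1410 / 1000 = 594 s*kg/L

594 s*kg/L


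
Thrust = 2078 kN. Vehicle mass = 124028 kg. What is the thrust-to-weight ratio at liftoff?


TWR = 2078000 / (124028 * 9.81) = 1.71

1.71


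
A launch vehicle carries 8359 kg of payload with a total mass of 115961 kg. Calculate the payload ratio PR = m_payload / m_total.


PR = 8359 / 115961 = 0.0721

0.0721


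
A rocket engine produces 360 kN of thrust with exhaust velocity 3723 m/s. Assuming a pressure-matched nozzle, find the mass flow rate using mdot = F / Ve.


mdot = F / Ve = 360000 / 3723 = 96.7 kg/s

96.7 kg/s


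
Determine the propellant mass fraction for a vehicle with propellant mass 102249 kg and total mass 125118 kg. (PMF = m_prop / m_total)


PMF = 102249 / 125118 = 0.817

0.817


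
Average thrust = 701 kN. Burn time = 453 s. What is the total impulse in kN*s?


It = 701 * 453 = 317553 kN*s

317553 kN*s


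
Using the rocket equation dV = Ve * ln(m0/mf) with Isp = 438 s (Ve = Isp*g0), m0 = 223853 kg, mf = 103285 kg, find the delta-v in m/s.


Ve = 438 * 9.81 = 4296.78 m/s
dV = 4296.78 * ln(223853/103285) = 3324 m/s

3324 m/s


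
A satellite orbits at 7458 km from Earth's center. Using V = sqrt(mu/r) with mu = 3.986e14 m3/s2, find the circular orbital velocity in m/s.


V = sqrt(3.986e14 / 7458000) = 7311 m/s

7311 m/s


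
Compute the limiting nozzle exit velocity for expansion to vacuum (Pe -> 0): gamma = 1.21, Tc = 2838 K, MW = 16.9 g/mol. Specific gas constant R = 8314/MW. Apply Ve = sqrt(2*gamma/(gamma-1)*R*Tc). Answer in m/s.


R = 8314 / 16.9 = 491.95 J/(kg.K)
Ve = sqrt(2 * 1.21 / (1.21 - 1) * 491.95 * 2838) = 4011 m/s

4011 m/s


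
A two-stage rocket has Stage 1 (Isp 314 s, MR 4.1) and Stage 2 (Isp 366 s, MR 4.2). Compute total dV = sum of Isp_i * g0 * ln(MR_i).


dV1 = 314 * 9.81 * ln(4.1) = 4346.3 m/s
dV2 = 366 * 9.81 * ln(4.2) = 5152.6 m/s
Total dV = 4346.3 + 5152.6 = 9498.9 m/s ~ 9499 m/s

9499 m/s


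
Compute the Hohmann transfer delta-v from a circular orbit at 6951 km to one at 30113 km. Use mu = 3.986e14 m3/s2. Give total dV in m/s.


V1 = sqrt(mu/r1) = 7572.6 m/s
dV1 = V1*(sqrt(2*r2/(r1+r2)) - 1) = 2080.37 m/s
V2 = sqrt(mu/r2) = 3638.24 m/s
dV2 = V2*(1 - sqrt(2*r1/(r1+r2))) = 1410.04 m/s
Total dV = 3490 m/s

3490 m/s


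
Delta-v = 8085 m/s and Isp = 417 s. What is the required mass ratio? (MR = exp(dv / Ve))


Ve = 417 * 9.81 = 4090.77 m/s
MR = exp(8085 / 4090.77) = 7.217

7.217


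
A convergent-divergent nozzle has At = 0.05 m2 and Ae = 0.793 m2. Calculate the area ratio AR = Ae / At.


AR = 0.793 / 0.05 = 15.9

15.9


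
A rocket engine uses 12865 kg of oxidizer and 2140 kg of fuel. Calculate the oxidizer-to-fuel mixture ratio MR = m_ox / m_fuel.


MR = 12865 / 2140 = 6.01

6.01


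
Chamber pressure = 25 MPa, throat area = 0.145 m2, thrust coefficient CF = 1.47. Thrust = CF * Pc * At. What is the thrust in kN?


F = 1.47 * 25e6 * 0.145 = 5.3288e+06 N = 5328.8 kN

5328.8 kN


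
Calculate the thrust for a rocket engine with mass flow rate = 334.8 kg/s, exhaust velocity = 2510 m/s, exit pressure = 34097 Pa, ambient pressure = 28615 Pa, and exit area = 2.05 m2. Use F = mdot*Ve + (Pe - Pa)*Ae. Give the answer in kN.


F = 334.8 * 2510 + (34097 - 28615) * 2.05 = 851586.0 N = 851.6 kN

851.6 kN


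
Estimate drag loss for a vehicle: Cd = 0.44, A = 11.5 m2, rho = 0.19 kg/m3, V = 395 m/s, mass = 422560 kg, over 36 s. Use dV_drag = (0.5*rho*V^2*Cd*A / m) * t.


D = 0.5 * 0.19 * 395^2 * 0.44 * 11.5 = 75001.22 N
a = 75001.22 / 422560 = 0.1775 m/s2
dV = 0.1775 * 36 = 6.4 m/s

6.4 m/s


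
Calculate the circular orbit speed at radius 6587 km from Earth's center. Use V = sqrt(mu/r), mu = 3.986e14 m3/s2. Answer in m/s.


V = sqrt(3.986e14 / 6587000) = 7779 m/s

7779 m/s


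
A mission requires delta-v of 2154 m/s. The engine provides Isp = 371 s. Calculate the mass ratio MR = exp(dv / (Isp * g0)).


Ve = 371 * 9.81 = 3639.51 m/s
MR = exp(2154 / 3639.51) = 1.807

1.807


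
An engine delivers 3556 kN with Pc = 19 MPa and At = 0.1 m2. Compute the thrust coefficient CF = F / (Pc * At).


CF = 3556000 / (19e6 * 0.1) = 1.87

1.87


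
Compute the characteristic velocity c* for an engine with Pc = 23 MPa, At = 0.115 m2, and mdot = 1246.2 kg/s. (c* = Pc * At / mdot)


c* = 23e6 * 0.115 / 1246.2 = 2122 m/s

2122 m/s


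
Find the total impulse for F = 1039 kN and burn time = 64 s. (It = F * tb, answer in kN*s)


It = 1039 * 64 = 66496 kN*s

66496 kN*s


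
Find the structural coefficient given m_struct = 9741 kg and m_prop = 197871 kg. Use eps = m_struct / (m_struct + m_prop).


eps = 9741 / (9741 + 197871) = 0.0469

0.0469


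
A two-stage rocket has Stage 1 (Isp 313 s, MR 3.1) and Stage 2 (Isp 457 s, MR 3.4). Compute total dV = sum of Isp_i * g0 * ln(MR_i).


dV1 = 313 * 9.81 * ln(3.1) = 3474.0 m/s
dV2 = 457 * 9.81 * ln(3.4) = 5486.4 m/s
Total dV = 3474.0 + 5486.4 = 8960.4 m/s ~ 8960 m/s

8960 m/s


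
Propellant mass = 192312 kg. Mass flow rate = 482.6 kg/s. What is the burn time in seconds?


tb = 192312 / 482.6 = 398.5 s

398.5 s


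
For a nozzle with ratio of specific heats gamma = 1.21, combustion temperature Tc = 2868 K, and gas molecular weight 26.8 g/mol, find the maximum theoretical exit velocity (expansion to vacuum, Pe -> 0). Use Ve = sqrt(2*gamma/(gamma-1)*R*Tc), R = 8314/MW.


R = 8314 / 26.8 = 310.22 J/(kg.K)
Ve = sqrt(2 * 1.21 / (1.21 - 1) * 310.22 * 2868) = 3202 m/s

3202 m/s


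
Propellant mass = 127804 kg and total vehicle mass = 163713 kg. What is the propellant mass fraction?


PMF = 127804 / 163713 = 0.781

0.781


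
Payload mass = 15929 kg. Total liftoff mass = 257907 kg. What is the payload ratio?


PR = 15929 / 257907 = 0.0618

0.0618


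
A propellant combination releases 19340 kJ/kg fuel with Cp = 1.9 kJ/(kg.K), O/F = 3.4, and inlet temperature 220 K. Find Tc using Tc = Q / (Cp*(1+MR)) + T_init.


Tc = 19340 / (1.9 * (1 + 3.4)) + 220 = 2533 K

2533 K


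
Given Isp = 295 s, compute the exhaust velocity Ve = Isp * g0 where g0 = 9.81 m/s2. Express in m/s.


Ve = Isp * g0 = 295 * 9.81 = 2894.0 m/s

2894.0 m/s


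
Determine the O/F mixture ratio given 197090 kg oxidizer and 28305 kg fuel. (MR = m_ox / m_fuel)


MR = 197090 / 28305 = 6.96

6.96


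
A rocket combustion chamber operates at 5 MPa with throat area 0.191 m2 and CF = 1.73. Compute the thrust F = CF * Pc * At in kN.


F = 1.73 * 5e6 * 0.191 = 1.6522e+06 N = 1652.2 kN

1652.2 kN


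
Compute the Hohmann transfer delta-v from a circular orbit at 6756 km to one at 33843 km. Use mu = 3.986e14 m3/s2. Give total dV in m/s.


V1 = sqrt(mu/r1) = 7681.11 m/s
dV1 = V1*(sqrt(2*r2/(r1+r2)) - 1) = 2236.7 m/s
V2 = sqrt(mu/r2) = 3431.9 m/s
dV2 = V2*(1 - sqrt(2*r1/(r1+r2))) = 1452.03 m/s
Total dV = 3689 m/s

3689 m/s


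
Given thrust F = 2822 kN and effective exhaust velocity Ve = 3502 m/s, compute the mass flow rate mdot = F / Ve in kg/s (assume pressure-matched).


mdot = F / Ve = 2822000 / 3502 = 805.8 kg/s

805.8 kg/s


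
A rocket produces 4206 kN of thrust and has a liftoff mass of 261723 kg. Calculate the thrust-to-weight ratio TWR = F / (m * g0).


TWR = 4206000 / (261723 * 9.81) = 1.64

1.64


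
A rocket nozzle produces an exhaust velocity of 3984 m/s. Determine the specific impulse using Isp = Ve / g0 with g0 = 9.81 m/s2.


Isp = Ve / g0 = 3984 / 9.81 = 406.1 s

406.1 s


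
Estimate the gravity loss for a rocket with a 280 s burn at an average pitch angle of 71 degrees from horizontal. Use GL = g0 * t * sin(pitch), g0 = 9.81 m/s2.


GL = 9.81 * 280 * sin(71 deg) = 2597 m/s

2597 m/s


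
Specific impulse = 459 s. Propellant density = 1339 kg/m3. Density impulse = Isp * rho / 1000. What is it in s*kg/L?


rho*Isp = 459 * 1339 / 1000 = 615 s*kg/L

615 s*kg/L


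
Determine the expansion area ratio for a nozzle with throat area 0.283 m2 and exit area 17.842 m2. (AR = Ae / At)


AR = 17.842 / 0.283 = 63.0

63.0


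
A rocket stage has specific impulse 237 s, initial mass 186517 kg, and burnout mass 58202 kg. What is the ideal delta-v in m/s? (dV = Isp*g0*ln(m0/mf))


Ve = 237 * 9.81 = 2324.97 m/s
dV = 2324.97 * ln(186517/58202) = 2708 m/s

2708 m/s


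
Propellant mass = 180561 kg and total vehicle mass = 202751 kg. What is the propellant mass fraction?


PMF = 180561 / 202751 = 0.891

0.891


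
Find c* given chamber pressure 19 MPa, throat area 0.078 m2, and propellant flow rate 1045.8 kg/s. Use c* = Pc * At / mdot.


c* = 19e6 * 0.078 / 1045.8 = 1417 m/s

1417 m/s


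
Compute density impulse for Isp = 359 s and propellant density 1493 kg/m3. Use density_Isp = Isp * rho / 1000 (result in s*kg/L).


rho*Isp = 359 * 1493 / 1000 = 536 s*kg/L

536 s*kg/L


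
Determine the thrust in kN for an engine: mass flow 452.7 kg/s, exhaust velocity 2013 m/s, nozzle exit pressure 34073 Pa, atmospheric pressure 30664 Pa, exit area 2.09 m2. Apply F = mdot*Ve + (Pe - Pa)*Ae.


F = 452.7 * 2013 + (34073 - 30664) * 2.09 = 918410.0 N = 918.4 kN

918.4 kN


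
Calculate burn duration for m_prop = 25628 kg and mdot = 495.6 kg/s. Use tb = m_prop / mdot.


tb = 25628 / 495.6 = 51.7 s

51.7 s


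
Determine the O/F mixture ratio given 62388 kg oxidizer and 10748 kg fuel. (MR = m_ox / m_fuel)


MR = 62388 / 10748 = 5.8

5.8


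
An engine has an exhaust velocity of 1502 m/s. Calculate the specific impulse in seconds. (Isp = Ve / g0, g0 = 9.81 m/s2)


Isp = Ve / g0 = 1502 / 9.81 = 153.1 s

153.1 s


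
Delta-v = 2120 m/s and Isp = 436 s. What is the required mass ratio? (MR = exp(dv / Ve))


Ve = 436 * 9.81 = 4277.16 m/s
MR = exp(2120 / 4277.16) = 1.642

1.642


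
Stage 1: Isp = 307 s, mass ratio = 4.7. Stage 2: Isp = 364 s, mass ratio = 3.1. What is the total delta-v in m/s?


dV1 = 307 * 9.81 * ln(4.7) = 4660.7 m/s
dV2 = 364 * 9.81 * ln(3.1) = 4040.1 m/s
Total dV = 4660.7 + 4040.1 = 8700.8 m/s ~ 8701 m/s

8701 m/s


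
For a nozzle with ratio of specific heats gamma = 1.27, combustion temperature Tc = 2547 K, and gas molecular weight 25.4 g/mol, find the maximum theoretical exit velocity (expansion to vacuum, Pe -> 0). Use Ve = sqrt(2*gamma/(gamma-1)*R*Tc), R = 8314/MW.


R = 8314 / 25.4 = 327.32 J/(kg.K)
Ve = sqrt(2 * 1.27 / (1.27 - 1) * 327.32 * 2547) = 2801 m/s

2801 m/s


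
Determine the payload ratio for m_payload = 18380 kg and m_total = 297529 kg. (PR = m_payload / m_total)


PR = 18380 / 297529 = 0.0618

0.0618


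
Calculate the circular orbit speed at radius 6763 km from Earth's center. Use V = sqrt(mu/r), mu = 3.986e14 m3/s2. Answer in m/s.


V = sqrt(3.986e14 / 6763000) = 7677 m/s

7677 m/s


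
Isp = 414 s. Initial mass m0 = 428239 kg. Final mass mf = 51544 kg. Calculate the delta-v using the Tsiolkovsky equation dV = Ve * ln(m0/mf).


Ve = 414 * 9.81 = 4061.34 m/s
dV = 4061.34 * ln(428239/51544) = 8599 m/s

8599 m/s


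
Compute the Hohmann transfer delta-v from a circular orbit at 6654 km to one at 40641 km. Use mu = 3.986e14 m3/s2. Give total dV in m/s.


V1 = sqrt(mu/r1) = 7739.76 m/s
dV1 = V1*(sqrt(2*r2/(r1+r2)) - 1) = 2406.76 m/s
V2 = sqrt(mu/r2) = 3131.75 m/s
dV2 = V2*(1 - sqrt(2*r1/(r1+r2))) = 1470.49 m/s
Total dV = 3877 m/s

3877 m/s


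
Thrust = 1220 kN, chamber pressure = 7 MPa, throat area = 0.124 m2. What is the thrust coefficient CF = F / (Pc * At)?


CF = 1220000 / (7e6 * 0.124) = 1.41

1.41


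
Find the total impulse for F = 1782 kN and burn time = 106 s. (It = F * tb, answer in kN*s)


It = 1782 * 106 = 188892 kN*s

188892 kN*s


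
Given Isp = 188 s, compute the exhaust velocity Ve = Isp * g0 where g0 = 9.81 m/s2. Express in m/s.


Ve = Isp * g0 = 188 * 9.81 = 1844.3 m/s

1844.3 m/s


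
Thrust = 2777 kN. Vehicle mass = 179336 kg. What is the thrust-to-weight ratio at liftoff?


TWR = 2777000 / (179336 * 9.81) = 1.58

1.58


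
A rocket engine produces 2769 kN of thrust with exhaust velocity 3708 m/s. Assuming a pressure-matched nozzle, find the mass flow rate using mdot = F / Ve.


mdot = F / Ve = 2769000 / 3708 = 746.8 kg/s

746.8 kg/s


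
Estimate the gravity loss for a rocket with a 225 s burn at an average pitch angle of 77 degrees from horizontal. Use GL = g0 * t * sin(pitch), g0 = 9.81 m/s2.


GL = 9.81 * 225 * sin(77 deg) = 2151 m/s

2151 m/s


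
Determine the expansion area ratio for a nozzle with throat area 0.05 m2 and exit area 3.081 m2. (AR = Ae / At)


AR = 3.081 / 0.05 = 61.6

61.6


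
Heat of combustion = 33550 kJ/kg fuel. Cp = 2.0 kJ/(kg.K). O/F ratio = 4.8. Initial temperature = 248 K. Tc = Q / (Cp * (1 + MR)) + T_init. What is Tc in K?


Tc = 33550 / (2.0 * (1 + 4.8)) + 248 = 3140 K

3140 K


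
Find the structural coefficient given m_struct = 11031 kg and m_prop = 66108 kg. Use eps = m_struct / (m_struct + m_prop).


eps = 11031 / (11031 + 66108) = 0.143

0.143


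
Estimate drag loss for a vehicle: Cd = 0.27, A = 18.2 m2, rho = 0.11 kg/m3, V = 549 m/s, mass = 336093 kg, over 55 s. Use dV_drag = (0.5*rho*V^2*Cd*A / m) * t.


D = 0.5 * 0.11 * 549^2 * 0.27 * 18.2 = 81459.65 N
a = 81459.65 / 336093 = 0.2424 m/s2
dV = 0.2424 * 55 = 13.3 m/s

13.3 m/s


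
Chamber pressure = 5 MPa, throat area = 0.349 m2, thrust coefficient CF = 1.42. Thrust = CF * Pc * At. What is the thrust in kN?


F = 1.42 * 5e6 * 0.349 = 2.4779e+06 N = 2477.9 kN

2477.9 kN


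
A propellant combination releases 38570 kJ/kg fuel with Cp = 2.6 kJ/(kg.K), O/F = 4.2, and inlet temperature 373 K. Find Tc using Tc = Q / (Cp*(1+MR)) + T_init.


Tc = 38570 / (2.6 * (1 + 4.2)) + 373 = 3226 K

3226 K


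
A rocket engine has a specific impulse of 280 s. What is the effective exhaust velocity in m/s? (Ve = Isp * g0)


Ve = Isp * g0 = 280 * 9.81 = 2746.8 m/s

2746.8 m/s


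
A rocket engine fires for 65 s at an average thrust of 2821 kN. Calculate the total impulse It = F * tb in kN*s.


It = 2821 * 65 = 183365 kN*s

183365 kN*s


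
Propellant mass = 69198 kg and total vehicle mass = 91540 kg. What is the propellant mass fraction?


PMF = 69198 / 91540 = 0.756

0.756


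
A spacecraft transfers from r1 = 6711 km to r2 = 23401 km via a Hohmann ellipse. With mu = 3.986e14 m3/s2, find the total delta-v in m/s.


V1 = sqrt(mu/r1) = 7706.82 m/s
dV1 = V1*(sqrt(2*r2/(r1+r2)) - 1) = 1901.28 m/s
V2 = sqrt(mu/r2) = 4127.16 m/s
dV2 = V2*(1 - sqrt(2*r1/(r1+r2))) = 1371.73 m/s
Total dV = 3273 m/s

3273 m/s


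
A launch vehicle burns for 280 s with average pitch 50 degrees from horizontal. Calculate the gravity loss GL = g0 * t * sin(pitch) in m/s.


GL = 9.81 * 280 * sin(50 deg) = 2104 m/s

2104 m/s


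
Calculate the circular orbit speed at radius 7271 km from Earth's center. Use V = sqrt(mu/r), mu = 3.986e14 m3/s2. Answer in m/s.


V = sqrt(3.986e14 / 7271000) = 7404 m/s

7404 m/s


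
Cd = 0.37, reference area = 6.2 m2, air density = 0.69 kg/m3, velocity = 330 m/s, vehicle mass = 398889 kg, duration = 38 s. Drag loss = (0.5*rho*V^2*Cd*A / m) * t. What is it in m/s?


D = 0.5 * 0.69 * 330^2 * 0.37 * 6.2 = 86186.73 N
a = 86186.73 / 398889 = 0.2161 m/s2
dV = 0.2161 * 38 = 8.2 m/s

8.2 m/s


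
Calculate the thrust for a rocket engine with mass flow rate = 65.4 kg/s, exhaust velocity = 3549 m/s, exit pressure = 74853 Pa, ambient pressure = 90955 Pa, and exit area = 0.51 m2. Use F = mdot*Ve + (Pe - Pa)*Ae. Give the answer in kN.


F = 65.4 * 3549 + (74853 - 90955) * 0.51 = 223893.0 N = 223.9 kN

223.9 kN


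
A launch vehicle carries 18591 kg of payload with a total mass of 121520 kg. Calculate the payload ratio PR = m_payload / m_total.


PR = 18591 / 121520 = 0.153

0.153


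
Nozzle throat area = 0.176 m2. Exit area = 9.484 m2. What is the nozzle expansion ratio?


AR = 9.484 / 0.176 = 53.9

53.9


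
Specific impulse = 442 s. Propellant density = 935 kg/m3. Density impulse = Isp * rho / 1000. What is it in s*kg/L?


rho*Isp = 442 * 935 / 1000 = 413 s*kg/L

413 s*kg/L


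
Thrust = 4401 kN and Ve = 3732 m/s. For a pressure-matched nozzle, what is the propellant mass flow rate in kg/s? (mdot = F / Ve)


mdot = F / Ve = 4401000 / 3732 = 1179.3 kg/s

1179.3 kg/s


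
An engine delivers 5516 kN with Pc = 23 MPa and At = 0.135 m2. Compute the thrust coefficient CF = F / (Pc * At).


CF = 5516000 / (23e6 * 0.135) = 1.78

1.78


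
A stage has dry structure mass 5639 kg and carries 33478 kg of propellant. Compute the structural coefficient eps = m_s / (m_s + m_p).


eps = 5639 / (5639 + 33478) = 0.1442

0.1442


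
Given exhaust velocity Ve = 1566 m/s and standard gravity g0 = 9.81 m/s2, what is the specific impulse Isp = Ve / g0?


Isp = Ve / g0 = 1566 / 9.81 = 159.6 s

159.6 s


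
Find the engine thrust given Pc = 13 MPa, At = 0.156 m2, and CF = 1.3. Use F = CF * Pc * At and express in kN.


F = 1.3 * 13e6 * 0.156 = 2.6364e+06 N = 2636.4 kN

2636.4 kN


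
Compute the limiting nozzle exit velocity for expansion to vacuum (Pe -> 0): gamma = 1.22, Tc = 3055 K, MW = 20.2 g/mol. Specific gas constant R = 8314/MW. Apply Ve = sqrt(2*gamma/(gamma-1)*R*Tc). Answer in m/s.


R = 8314 / 20.2 = 411.58 J/(kg.K)
Ve = sqrt(2 * 1.22 / (1.22 - 1) * 411.58 * 3055) = 3734 m/s

3734 m/s


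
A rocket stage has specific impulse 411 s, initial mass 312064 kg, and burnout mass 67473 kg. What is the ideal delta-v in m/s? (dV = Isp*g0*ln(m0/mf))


Ve = 411 * 9.81 = 4031.91 m/s
dV = 4031.91 * ln(312064/67473) = 6175 m/s

6175 m/s


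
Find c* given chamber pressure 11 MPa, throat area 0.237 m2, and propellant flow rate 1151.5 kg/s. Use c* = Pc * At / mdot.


c* = 11e6 * 0.237 / 1151.5 = 2264 m/s

2264 m/s


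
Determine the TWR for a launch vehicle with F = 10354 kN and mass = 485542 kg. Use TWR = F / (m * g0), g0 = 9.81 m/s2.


TWR = 10354000 / (485542 * 9.81) = 2.17

2.17


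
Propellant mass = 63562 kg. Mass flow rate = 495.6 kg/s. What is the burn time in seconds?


tb = 63562 / 495.6 = 128.3 s

128.3 s


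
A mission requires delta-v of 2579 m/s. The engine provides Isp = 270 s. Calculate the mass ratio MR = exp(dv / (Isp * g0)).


Ve = 270 * 9.81 = 2648.7 m/s
MR = exp(2579 / 2648.7) = 2.648

2.648


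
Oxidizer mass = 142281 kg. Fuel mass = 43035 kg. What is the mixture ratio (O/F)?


MR = 142281 / 43035 = 3.31

3.31


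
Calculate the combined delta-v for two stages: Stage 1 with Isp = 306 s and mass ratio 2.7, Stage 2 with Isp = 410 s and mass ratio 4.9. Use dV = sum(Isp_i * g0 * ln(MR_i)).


dV1 = 306 * 9.81 * ln(2.7) = 2981.6 m/s
dV2 = 410 * 9.81 * ln(4.9) = 6392.1 m/s
Total dV = 2981.6 + 6392.1 = 9373.7 m/s ~ 9374 m/s

9374 m/s


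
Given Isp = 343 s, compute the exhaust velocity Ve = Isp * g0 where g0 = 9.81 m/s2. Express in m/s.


Ve = Isp * g0 = 343 * 9.81 = 3364.8 m/s

3364.8 m/s


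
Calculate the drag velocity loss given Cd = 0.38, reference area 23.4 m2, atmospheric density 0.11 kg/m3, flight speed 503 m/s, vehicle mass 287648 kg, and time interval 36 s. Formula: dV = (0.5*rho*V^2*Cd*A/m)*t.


D = 0.5 * 0.11 * 503^2 * 0.38 * 23.4 = 123736.58 N
a = 123736.58 / 287648 = 0.4302 m/s2
dV = 0.4302 * 36 = 15.5 m/s

15.5 m/s


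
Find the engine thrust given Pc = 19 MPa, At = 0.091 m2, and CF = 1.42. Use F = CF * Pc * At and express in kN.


F = 1.42 * 19e6 * 0.091 = 2.4552e+06 N = 2455.2 kN

2455.2 kN


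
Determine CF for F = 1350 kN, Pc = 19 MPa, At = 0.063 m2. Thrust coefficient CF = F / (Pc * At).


CF = 1350000 / (19e6 * 0.063) = 1.13

1.13


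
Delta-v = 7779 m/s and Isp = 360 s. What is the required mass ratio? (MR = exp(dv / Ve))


Ve = 360 * 9.81 = 3531.6 m/s
MR = exp(7779 / 3531.6) = 9.049

9.049


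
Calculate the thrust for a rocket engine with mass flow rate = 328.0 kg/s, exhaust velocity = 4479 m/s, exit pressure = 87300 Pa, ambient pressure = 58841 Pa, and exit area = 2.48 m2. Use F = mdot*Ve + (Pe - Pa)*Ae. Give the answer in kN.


F = 328.0 * 4479 + (87300 - 58841) * 2.48 = 1.5397e+06 N = 1539.7 kN

1539.7 kN


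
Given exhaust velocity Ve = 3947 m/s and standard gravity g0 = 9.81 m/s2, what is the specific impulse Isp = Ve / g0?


Isp = Ve / g0 = 3947 / 9.81 = 402.3 s

402.3 s


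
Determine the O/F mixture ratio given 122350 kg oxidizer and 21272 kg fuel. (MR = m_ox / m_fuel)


MR = 122350 / 21272 = 5.75

5.75


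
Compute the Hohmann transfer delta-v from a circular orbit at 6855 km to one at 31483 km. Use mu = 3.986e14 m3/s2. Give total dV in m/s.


V1 = sqrt(mu/r1) = 7625.44 m/s
dV1 = V1*(sqrt(2*r2/(r1+r2)) - 1) = 2147.01 m/s
V2 = sqrt(mu/r2) = 3558.2 m/s
dV2 = V2*(1 - sqrt(2*r1/(r1+r2))) = 1430.38 m/s
Total dV = 3577 m/s

3577 m/s


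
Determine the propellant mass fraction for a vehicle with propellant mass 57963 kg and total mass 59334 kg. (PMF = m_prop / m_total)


PMF = 57963 / 59334 = 0.977

0.977


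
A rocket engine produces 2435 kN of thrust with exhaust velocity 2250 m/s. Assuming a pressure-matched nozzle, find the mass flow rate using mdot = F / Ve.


mdot = F / Ve = 2435000 / 2250 = 1082.2 kg/s

1082.2 kg/s


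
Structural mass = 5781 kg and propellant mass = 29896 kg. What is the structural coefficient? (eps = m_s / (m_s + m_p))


eps = 5781 / (5781 + 29896) = 0.162

0.162


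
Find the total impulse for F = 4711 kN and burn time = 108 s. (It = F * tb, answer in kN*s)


It = 4711 * 108 = 508788 kN*s

508788 kN*s


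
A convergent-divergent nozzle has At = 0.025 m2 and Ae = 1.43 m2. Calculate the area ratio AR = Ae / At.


AR = 1.43 / 0.025 = 57.2

57.2


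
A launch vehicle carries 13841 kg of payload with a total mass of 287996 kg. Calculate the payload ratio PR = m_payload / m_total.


PR = 13841 / 287996 = 0.0481

0.0481


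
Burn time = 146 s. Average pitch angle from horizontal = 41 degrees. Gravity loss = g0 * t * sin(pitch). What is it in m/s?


GL = 9.81 * 146 * sin(41 deg) = 940 m/s

940 m/s


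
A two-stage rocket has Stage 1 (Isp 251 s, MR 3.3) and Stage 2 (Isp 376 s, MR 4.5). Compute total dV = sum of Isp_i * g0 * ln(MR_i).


dV1 = 251 * 9.81 * ln(3.3) = 2939.8 m/s
dV2 = 376 * 9.81 * ln(4.5) = 5547.9 m/s
Total dV = 2939.8 + 5547.9 = 8487.7 m/s ~ 8488 m/s

8488 m/s


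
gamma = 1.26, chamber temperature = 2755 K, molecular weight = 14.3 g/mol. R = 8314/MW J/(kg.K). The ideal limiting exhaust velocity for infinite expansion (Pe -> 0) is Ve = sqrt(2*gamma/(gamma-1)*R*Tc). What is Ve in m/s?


R = 8314 / 14.3 = 581.4 J/(kg.K)
Ve = sqrt(2 * 1.26 / (1.26 - 1) * 581.4 * 2755) = 3940 m/s

3940 m/s


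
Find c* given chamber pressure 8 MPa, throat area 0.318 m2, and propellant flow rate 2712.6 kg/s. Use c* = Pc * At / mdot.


c* = 8e6 * 0.318 / 2712.6 = 938 m/s

938 m/s


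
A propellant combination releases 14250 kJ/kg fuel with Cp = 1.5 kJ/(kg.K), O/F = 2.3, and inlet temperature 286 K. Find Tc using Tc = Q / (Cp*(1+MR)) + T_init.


Tc = 14250 / (1.5 * (1 + 2.3)) + 286 = 3165 K

3165 K


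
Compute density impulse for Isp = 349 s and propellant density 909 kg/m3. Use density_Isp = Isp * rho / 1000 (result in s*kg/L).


rho*Isp = 349 * 909 / 1000 = 317 s*kg/L

317 s*kg/L


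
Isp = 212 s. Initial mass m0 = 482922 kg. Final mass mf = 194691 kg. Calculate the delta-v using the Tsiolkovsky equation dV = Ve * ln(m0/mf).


Ve = 212 * 9.81 = 2079.72 m/s
dV = 2079.72 * ln(482922/194691) = 1889 m/s

1889 m/s


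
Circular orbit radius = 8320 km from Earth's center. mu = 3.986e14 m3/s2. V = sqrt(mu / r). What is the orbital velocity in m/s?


V = sqrt(3.986e14 / 8320000) = 6922 m/s

6922 m/s


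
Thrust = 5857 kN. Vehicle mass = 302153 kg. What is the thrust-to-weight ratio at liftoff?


TWR = 5857000 / (302153 * 9.81) = 1.98

1.98


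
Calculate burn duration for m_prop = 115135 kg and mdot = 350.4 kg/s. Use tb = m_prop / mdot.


tb = 115135 / 350.4 = 328.6 s

328.6 s


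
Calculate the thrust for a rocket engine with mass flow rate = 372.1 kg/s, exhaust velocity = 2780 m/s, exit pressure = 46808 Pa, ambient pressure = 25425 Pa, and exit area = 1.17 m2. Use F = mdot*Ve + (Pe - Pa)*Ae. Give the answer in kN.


F = 372.1 * 2780 + (46808 - 25425) * 1.17 = 1.0595e+06 N = 1059.5 kN

1059.5 kN


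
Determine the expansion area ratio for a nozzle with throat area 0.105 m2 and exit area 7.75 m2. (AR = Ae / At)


AR = 7.75 / 0.105 = 73.8

73.8


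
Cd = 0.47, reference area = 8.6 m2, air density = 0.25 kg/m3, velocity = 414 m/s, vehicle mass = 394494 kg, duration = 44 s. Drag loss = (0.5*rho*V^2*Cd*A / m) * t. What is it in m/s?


D = 0.5 * 0.25 * 414^2 * 0.47 * 8.6 = 86597.83 N
a = 86597.83 / 394494 = 0.2195 m/s2
dV = 0.2195 * 44 = 9.7 m/s

9.7 m/s


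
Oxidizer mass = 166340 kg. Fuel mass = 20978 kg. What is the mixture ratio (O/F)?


MR = 166340 / 20978 = 7.93

7.93


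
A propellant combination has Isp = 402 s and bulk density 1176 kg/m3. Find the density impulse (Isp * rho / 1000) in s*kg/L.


rho*Isp = 402 * 1176 / 1000 = 473 s*kg/L

473 s*kg/L


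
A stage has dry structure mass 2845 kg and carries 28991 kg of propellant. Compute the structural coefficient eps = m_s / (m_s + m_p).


eps = 2845 / (2845 + 28991) = 0.0894

0.0894


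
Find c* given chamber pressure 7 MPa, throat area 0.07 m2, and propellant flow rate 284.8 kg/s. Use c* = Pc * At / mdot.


c* = 7e6 * 0.07 / 284.8 = 1721 m/s

1721 m/s


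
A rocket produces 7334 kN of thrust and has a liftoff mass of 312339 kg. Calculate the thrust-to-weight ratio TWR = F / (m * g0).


TWR = 7334000 / (312339 * 9.81) = 2.39

2.39


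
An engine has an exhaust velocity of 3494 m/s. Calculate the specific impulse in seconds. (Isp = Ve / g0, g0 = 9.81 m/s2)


Isp = Ve / g0 = 3494 / 9.81 = 356.2 s

356.2 s


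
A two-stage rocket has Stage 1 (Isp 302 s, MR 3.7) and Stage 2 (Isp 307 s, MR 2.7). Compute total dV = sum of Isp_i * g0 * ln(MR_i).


dV1 = 302 * 9.81 * ln(3.7) = 3876.1 m/s
dV2 = 307 * 9.81 * ln(2.7) = 2991.3 m/s
Total dV = 3876.1 + 2991.3 = 6867.4 m/s ~ 6867 m/s

6867 m/s


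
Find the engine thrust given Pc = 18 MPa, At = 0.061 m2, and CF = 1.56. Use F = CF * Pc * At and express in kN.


F = 1.56 * 18e6 * 0.061 = 1.7129e+06 N = 1712.9 kN

1712.9 kN


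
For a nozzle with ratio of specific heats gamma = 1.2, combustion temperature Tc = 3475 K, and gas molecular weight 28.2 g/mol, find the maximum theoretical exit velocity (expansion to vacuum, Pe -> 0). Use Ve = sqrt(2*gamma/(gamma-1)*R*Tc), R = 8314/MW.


R = 8314 / 28.2 = 294.82 J/(kg.K)
Ve = sqrt(2 * 1.2 / (1.2 - 1) * 294.82 * 3475) = 3506 m/s

3506 m/s


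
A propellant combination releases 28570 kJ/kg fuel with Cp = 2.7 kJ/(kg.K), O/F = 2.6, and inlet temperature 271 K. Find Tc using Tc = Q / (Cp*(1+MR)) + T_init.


Tc = 28570 / (2.7 * (1 + 2.6)) + 271 = 3210 K

3210 K
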